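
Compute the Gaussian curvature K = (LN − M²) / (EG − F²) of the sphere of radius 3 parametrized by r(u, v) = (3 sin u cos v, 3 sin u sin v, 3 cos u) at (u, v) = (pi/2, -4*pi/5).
K = 1/9

Coefficients of the first fundamental form: E = 9, F = 0, G = 9*sin(u)^2.
Coefficients of the second fundamental form: L = -3*sin(u)/Abs(sin(u)), M = 0, N = -3*sin(u)^3/Abs(sin(u)).
Assemble K = (LN − M²)/(EG − F²) = 1/9. At (u, v) = (pi/2, -4*pi/5): K = 1/9.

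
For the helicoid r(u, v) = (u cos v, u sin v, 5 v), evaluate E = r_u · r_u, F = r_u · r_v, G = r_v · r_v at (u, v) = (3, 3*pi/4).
E = 1;  F = 0;  G = 34

Partials: r_u = (cos(v), sin(v), 0), r_v = (-u*sin(v), u*cos(v), 5). As functions of (u, v):
  E = r_u · r_u = 1,
  F = r_u · r_v = 0,
  G = r_v · r_v = u^2 + 25.
Evaluating at (u, v) = (3, 3*pi/4): E = 1, F = 0, G = 34.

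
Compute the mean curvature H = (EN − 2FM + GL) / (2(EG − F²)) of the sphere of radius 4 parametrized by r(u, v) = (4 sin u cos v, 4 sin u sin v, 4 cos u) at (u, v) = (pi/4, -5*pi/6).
H = -1/4

With E = 16, F = 0, G = 16*sin(u)^2, L = -4*sin(u)/Abs(sin(u)), M = 0, N = -4*sin(u)^3/Abs(sin(u)), assemble
  H = (EN − 2FM + GL) / (2(EG − F²)) = -sin(u)/(4*Abs(sin(u))).
At (u, v) = (pi/4, -5*pi/6): H = -1/4.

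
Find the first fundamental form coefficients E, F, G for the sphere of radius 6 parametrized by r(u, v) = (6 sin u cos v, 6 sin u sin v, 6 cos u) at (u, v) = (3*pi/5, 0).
E = 36;  F = 0;  G = 9*sqrt(5)/2 + 45/2

Partials: r_u = (6*cos(u)*cos(v), 6*sin(v)*cos(u), -6*sin(u)), r_v = (-6*sin(u)*sin(v), 6*sin(u)*cos(v), 0). As functions of (u, v):
  E = r_u · r_u = 36,
  F = r_u · r_v = 0,
  G = r_v · r_v = 36*sin(u)^2.
Evaluating at (u, v) = (3*pi/5, 0): E = 36, F = 0, G = 9*sqrt(5)/2 + 45/2.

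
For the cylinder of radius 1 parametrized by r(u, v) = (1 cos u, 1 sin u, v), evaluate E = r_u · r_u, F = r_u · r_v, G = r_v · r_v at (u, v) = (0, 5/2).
E = 1;  F = 0;  G = 1

Partials: r_u = (-sin(u), cos(u), 0), r_v = (0, 0, 1). As functions of (u, v):
  E = r_u · r_u = 1,
  F = r_u · r_v = 0,
  G = r_v · r_v = 1.
Evaluating at (u, v) = (0, 5/2): E = 1, F = 0, G = 1.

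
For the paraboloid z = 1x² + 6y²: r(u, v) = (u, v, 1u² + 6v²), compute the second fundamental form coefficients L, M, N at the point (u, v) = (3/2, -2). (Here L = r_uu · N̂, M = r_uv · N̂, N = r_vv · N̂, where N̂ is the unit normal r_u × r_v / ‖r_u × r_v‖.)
L = sqrt(586)/293;  M = 0;  N = 6*sqrt(586)/293

Compute the unit normal N̂(u, v) = (-2*u/sqrt(4*u^2 + 144*v^2 + 1), -12*v/sqrt(4*u^2 + 144*v^2 + 1), 1/sqrt(4*u^2 + 144*v^2 + 1)), and the second partials r_uu, r_uv, r_vv. Take dot products:
  L(u, v) = r_uu · N̂ = 2/sqrt(4*u^2 + 144*v^2 + 1),
  M(u, v) = r_uv · N̂ = 0,
  N(u, v) = r_vv · N̂ = 12/sqrt(4*u^2 + 144*v^2 + 1).
Evaluating at (u, v) = (3/2, -2):
  L = sqrt(586)/293, M = 0, N = 6*sqrt(586)/293.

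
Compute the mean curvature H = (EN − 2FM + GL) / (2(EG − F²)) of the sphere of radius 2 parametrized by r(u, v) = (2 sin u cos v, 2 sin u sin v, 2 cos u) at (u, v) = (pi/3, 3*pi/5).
H = -1/2

With E = 4, F = 0, G = 4*sin(u)^2, L = -2*sin(u)/Abs(sin(u)), M = 0, N = -2*sin(u)^3/Abs(sin(u)), assemble
  H = (EN − 2FM + GL) / (2(EG − F²)) = -sin(u)/(2*Abs(sin(u))).
At (u, v) = (pi/3, 3*pi/5): H = -1/2.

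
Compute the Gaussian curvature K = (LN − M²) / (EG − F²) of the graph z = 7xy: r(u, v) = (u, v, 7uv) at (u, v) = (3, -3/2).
K = -784/4879681

Coefficients of the first fundamental form: E = 49*v^2 + 1, F = 49*u*v, G = 49*u^2 + 1.
Coefficients of the second fundamental form: L = 0, M = 7/sqrt(49*u^2 + 49*v^2 + 1), N = 0.
Assemble K = (LN − M²)/(EG − F²) = -49/(2401*u^4 + 4802*u^2*v^2 + 98*u^2 + 2401*v^4 + 98*v^2 + 1). At (u, v) = (3, -3/2): K = -784/4879681.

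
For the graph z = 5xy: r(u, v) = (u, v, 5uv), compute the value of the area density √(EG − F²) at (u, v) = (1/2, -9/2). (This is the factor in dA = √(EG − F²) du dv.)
√(EG − F²)|_{(1/2, -9/2)} = sqrt(2054)/2

E = 25*v^2 + 1, F = 25*u*v, G = 25*u^2 + 1, so EG − F² = 25*u^2 + 25*v^2 + 1. Taking the positive square root: √(EG − F²) = sqrt(25*u^2 + 25*v^2 + 1). At (u, v) = (1/2, -9/2): sqrt(2054)/2.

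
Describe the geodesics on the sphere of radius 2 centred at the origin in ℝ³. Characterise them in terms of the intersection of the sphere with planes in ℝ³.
Geodesics on the sphere of radius 2 are great circles — circles of radius 2 obtained as the intersection of the sphere with planes through the origin (the centre of the sphere).

A curve α(t) of nonzero constant speed on the sphere of radius 2 is a geodesic iff its acceleration α̈ is everywhere normal to the surface, i.e. parallel to the radial vector α(t). Then d/dt(α × α̇) = α̇ × α̇ + α × α̈ = 0, so α × α̇ is a constant vector n ≠ 0 and α(t) · n = 0 for all t: α lies in the plane through the origin with normal n. The intersection of that plane with the sphere is a circle of radius 2 (a great circle). Conversely, a great circle traversed at constant speed has centripetal acceleration pointing at the origin, hence normal to the sphere, so every great circle is a geodesic.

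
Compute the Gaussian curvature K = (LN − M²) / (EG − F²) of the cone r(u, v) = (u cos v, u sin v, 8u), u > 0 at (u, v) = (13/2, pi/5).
K = 0

Coefficients of the first fundamental form: E = 65, F = 0, G = u^2.
Coefficients of the second fundamental form: L = 0, M = 0, N = 8*sqrt(65)*u^2/(65*Abs(u)).
Assemble K = (LN − M²)/(EG − F²) = 0. At (u, v) = (13/2, pi/5): K = 0.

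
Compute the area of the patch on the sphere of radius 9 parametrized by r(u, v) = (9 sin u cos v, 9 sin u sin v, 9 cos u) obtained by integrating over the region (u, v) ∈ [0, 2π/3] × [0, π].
Area = 243*pi/2

Area = ∫∫ √(EG − F²) du dv with √(EG − F²) = 81*Abs(sin(u)). Integrating over [0, 2π/3] × [0, π] gives 243*pi/2.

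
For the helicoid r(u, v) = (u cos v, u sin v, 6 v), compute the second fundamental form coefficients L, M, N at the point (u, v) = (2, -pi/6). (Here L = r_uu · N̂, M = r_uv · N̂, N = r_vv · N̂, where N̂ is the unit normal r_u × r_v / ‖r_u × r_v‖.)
L = 0;  M = -3*sqrt(10)/10;  N = 0

Compute the unit normal N̂(u, v) = (6*sin(v)/sqrt(u^2 + 36), -6*cos(v)/sqrt(u^2 + 36), u/sqrt(u^2 + 36)), and the second partials r_uu, r_uv, r_vv. Take dot products:
  L(u, v) = r_uu · N̂ = 0,
  M(u, v) = r_uv · N̂ = -6/sqrt(u^2 + 36),
  N(u, v) = r_vv · N̂ = 0.
Evaluating at (u, v) = (2, -pi/6):
  L = 0, M = -3*sqrt(10)/10, N = 0.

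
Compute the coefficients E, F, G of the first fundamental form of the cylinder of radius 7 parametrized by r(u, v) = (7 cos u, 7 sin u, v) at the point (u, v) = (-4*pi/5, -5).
E = 49;  F = 0;  G = 1

Partials: r_u = (-7*sin(u), 7*cos(u), 0), r_v = (0, 0, 1). As functions of (u, v):
  E = r_u · r_u = 49,
  F = r_u · r_v = 0,
  G = r_v · r_v = 1.
Evaluating at (u, v) = (-4*pi/5, -5): E = 49, F = 0, G = 1.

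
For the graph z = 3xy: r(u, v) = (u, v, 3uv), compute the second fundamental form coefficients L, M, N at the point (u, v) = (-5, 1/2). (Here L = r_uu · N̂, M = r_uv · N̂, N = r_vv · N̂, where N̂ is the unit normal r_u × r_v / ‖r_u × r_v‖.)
L = 0;  M = 6*sqrt(913)/913;  N = 0

Compute the unit normal N̂(u, v) = (-3*v/sqrt(9*u^2 + 9*v^2 + 1), -3*u/sqrt(9*u^2 + 9*v^2 + 1), 1/sqrt(9*u^2 + 9*v^2 + 1)), and the second partials r_uu, r_uv, r_vv. Take dot products:
  L(u, v) = r_uu · N̂ = 0,
  M(u, v) = r_uv · N̂ = 3/sqrt(9*u^2 + 9*v^2 + 1),
  N(u, v) = r_vv · N̂ = 0.
Evaluating at (u, v) = (-5, 1/2):
  L = 0, M = 6*sqrt(913)/913, N = 0.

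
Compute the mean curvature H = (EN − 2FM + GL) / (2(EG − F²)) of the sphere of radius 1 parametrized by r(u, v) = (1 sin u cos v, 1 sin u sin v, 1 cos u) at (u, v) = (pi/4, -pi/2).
H = -1

With E = 1, F = 0, G = sin(u)^2, L = -sin(u)/Abs(sin(u)), M = 0, N = -sin(u)^3/Abs(sin(u)), assemble
  H = (EN − 2FM + GL) / (2(EG − F²)) = -sin(u)/Abs(sin(u)).
At (u, v) = (pi/4, -pi/2): H = -1.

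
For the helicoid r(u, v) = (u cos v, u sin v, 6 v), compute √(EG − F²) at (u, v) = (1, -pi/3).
√(EG − F²)|_{(1, -pi/3)} = sqrt(37)

E = 1, F = 0, G = u^2 + 36; EG − F² = u^2 + 36; √(EG − F²) = sqrt(u^2 + 36). At the given point: sqrt(37).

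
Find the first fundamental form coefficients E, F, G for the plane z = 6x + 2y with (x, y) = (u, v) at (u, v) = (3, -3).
E = 37;  F = 12;  G = 5

Partials: r_u = (1, 0, 6), r_v = (0, 1, 2). As functions of (u, v):
  E = r_u · r_u = 37,
  F = r_u · r_v = 12,
  G = r_v · r_v = 5.
Evaluating at (u, v) = (3, -3): E = 37, F = 12, G = 5.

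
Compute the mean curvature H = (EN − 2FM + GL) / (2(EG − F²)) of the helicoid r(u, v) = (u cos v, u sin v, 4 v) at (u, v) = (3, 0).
H = 0

With E = 1, F = 0, G = u^2 + 16, L = 0, M = -4/sqrt(u^2 + 16), N = 0, assemble
  H = (EN − 2FM + GL) / (2(EG − F²)) = 0.
At (u, v) = (3, 0): H = 0.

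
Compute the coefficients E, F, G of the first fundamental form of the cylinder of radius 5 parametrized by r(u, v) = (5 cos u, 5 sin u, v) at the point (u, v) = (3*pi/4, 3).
E = 25;  F = 0;  G = 1

Partials: r_u = (-5*sin(u), 5*cos(u), 0), r_v = (0, 0, 1). As functions of (u, v):
  E = r_u · r_u = 25,
  F = r_u · r_v = 0,
  G = r_v · r_v = 1.
Evaluating at (u, v) = (3*pi/4, 3): E = 25, F = 0, G = 1.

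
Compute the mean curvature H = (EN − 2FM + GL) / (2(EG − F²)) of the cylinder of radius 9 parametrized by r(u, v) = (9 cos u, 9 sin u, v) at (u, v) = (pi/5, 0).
H = -1/18

With E = 81, F = 0, G = 1, L = -9, M = 0, N = 0, assemble
  H = (EN − 2FM + GL) / (2(EG − F²)) = -1/18.
At (u, v) = (pi/5, 0): H = -1/18.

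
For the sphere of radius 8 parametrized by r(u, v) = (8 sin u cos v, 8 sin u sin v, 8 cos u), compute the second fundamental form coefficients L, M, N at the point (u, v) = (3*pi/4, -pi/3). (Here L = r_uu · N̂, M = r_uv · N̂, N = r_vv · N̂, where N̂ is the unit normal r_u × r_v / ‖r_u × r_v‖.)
L = -8;  M = 0;  N = -4

Compute the unit normal N̂(u, v) = (sin(u)^2*cos(v)/Abs(sin(u)), sin(u)^2*sin(v)/Abs(sin(u)), sin(2*u)/(2*Abs(sin(u)))), and the second partials r_uu, r_uv, r_vv. Take dot products:
  L(u, v) = r_uu · N̂ = -8*sin(u)/Abs(sin(u)),
  M(u, v) = r_uv · N̂ = 0,
  N(u, v) = r_vv · N̂ = -8*sin(u)^3/Abs(sin(u)).
Evaluating at (u, v) = (3*pi/4, -pi/3):
  L = -8, M = 0, N = -4.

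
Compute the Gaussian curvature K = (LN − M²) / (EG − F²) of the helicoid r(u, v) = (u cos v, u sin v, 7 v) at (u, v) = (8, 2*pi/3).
K = -49/12769

Coefficients of the first fundamental form: E = 1, F = 0, G = u^2 + 49.
Coefficients of the second fundamental form: L = 0, M = -7/sqrt(u^2 + 49), N = 0.
Assemble K = (LN − M²)/(EG − F²) = -49/(u^2 + 49)^2. At (u, v) = (8, 2*pi/3): K = -49/12769.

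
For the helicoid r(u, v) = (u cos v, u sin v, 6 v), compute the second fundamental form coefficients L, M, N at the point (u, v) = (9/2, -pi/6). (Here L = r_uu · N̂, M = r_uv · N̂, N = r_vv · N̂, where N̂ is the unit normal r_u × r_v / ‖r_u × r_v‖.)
L = 0;  M = -4/5;  N = 0

Compute the unit normal N̂(u, v) = (6*sin(v)/sqrt(u^2 + 36), -6*cos(v)/sqrt(u^2 + 36), u/sqrt(u^2 + 36)), and the second partials r_uu, r_uv, r_vv. Take dot products:
  L(u, v) = r_uu · N̂ = 0,
  M(u, v) = r_uv · N̂ = -6/sqrt(u^2 + 36),
  N(u, v) = r_vv · N̂ = 0.
Evaluating at (u, v) = (9/2, -pi/6):
  L = 0, M = -4/5, N = 0.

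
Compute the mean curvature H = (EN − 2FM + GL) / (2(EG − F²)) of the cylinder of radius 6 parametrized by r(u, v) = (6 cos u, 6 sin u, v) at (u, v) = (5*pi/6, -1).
H = -1/12

With E = 36, F = 0, G = 1, L = -6, M = 0, N = 0, assemble
  H = (EN − 2FM + GL) / (2(EG − F²)) = -1/12.
At (u, v) = (5*pi/6, -1): H = -1/12.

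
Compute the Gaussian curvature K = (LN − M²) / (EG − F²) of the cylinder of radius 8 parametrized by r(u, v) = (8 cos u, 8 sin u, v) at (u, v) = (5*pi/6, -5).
K = 0

Coefficients of the first fundamental form: E = 64, F = 0, G = 1.
Coefficients of the second fundamental form: L = -8, M = 0, N = 0.
Assemble K = (LN − M²)/(EG − F²) = 0. At (u, v) = (5*pi/6, -5): K = 0.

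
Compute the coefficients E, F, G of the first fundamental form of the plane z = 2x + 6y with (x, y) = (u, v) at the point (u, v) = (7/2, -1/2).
E = 5;  F = 12;  G = 37

Partials: r_u = (1, 0, 2), r_v = (0, 1, 6). As functions of (u, v):
  E = r_u · r_u = 5,
  F = r_u · r_v = 12,
  G = r_v · r_v = 37.
Evaluating at (u, v) = (7/2, -1/2): E = 5, F = 12, G = 37.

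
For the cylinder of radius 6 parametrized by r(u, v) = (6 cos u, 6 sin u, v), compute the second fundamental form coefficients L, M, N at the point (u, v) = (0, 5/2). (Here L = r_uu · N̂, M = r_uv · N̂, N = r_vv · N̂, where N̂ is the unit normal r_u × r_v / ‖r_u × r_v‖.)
L = -6;  M = 0;  N = 0

Compute the unit normal N̂(u, v) = (cos(u), sin(u), 0), and the second partials r_uu, r_uv, r_vv. Take dot products:
  L(u, v) = r_uu · N̂ = -6,
  M(u, v) = r_uv · N̂ = 0,
  N(u, v) = r_vv · N̂ = 0.
Evaluating at (u, v) = (0, 5/2):
  L = -6, M = 0, N = 0.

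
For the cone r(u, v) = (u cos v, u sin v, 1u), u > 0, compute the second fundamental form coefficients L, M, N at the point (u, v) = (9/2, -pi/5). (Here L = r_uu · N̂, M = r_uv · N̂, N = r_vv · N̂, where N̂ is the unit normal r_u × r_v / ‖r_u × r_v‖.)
L = 0;  M = 0;  N = 9*sqrt(2)/4

Compute the unit normal N̂(u, v) = (-sqrt(2)*u*cos(v)/(2*Abs(u)), -sqrt(2)*u*sin(v)/(2*Abs(u)), sqrt(2)*u/(2*Abs(u))), and the second partials r_uu, r_uv, r_vv. Take dot products:
  L(u, v) = r_uu · N̂ = 0,
  M(u, v) = r_uv · N̂ = 0,
  N(u, v) = r_vv · N̂ = sqrt(2)*u^2/(2*Abs(u)).
Evaluating at (u, v) = (9/2, -pi/5):
  L = 0, M = 0, N = 9*sqrt(2)/4.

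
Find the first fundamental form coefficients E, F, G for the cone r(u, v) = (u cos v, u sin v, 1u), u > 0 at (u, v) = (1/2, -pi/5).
E = 2;  F = 0;  G = 1/4

Partials: r_u = (cos(v), sin(v), 1), r_v = (-u*sin(v), u*cos(v), 0). As functions of (u, v):
  E = r_u · r_u = 2,
  F = r_u · r_v = 0,
  G = r_v · r_v = u^2.
Evaluating at (u, v) = (1/2, -pi/5): E = 2, F = 0, G = 1/4.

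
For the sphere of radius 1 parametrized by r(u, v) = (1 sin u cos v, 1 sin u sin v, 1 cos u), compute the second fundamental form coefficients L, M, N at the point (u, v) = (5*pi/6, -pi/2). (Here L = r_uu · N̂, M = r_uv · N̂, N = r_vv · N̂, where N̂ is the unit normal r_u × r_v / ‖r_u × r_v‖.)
L = -1;  M = 0;  N = -1/4

Compute the unit normal N̂(u, v) = (sin(u)^2*cos(v)/Abs(sin(u)), sin(u)^2*sin(v)/Abs(sin(u)), sin(2*u)/(2*Abs(sin(u)))), and the second partials r_uu, r_uv, r_vv. Take dot products:
  L(u, v) = r_uu · N̂ = -sin(u)/Abs(sin(u)),
  M(u, v) = r_uv · N̂ = 0,
  N(u, v) = r_vv · N̂ = -sin(u)^3/Abs(sin(u)).
Evaluating at (u, v) = (5*pi/6, -pi/2):
  L = -1, M = 0, N = -1/4.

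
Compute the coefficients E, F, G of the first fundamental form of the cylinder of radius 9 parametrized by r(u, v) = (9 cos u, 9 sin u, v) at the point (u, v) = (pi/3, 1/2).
E = 81;  F = 0;  G = 1

Partials: r_u = (-9*sin(u), 9*cos(u), 0), r_v = (0, 0, 1). As functions of (u, v):
  E = r_u · r_u = 81,
  F = r_u · r_v = 0,
  G = r_v · r_v = 1.
Evaluating at (u, v) = (pi/3, 1/2): E = 81, F = 0, G = 1.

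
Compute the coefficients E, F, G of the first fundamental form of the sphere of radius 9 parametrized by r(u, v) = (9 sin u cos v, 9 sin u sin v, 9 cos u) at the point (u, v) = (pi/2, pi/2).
E = 81;  F = 0;  G = 81

Partials: r_u = (9*cos(u)*cos(v), 9*sin(v)*cos(u), -9*sin(u)), r_v = (-9*sin(u)*sin(v), 9*sin(u)*cos(v), 0). As functions of (u, v):
  E = r_u · r_u = 81,
  F = r_u · r_v = 0,
  G = r_v · r_v = 81*sin(u)^2.
Evaluating at (u, v) = (pi/2, pi/2): E = 81, F = 0, G = 81.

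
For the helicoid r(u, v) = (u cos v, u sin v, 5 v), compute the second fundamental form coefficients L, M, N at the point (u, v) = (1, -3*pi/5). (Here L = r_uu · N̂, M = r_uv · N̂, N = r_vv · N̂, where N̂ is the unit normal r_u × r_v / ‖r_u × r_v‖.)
L = 0;  M = -5*sqrt(26)/26;  N = 0

Compute the unit normal N̂(u, v) = (5*sin(v)/sqrt(u^2 + 25), -5*cos(v)/sqrt(u^2 + 25), u/sqrt(u^2 + 25)), and the second partials r_uu, r_uv, r_vv. Take dot products:
  L(u, v) = r_uu · N̂ = 0,
  M(u, v) = r_uv · N̂ = -5/sqrt(u^2 + 25),
  N(u, v) = r_vv · N̂ = 0.
Evaluating at (u, v) = (1, -3*pi/5):
  L = 0, M = -5*sqrt(26)/26, N = 0.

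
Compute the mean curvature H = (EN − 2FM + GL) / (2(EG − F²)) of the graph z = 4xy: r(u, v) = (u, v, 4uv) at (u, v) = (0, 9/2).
H = 0

With E = 16*v^2 + 1, F = 16*u*v, G = 16*u^2 + 1, L = 0, M = 4/sqrt(16*u^2 + 16*v^2 + 1), N = 0, assemble
  H = (EN − 2FM + GL) / (2(EG − F²)) = -64*u*v/(16*u^2 + 16*v^2 + 1)^(3/2).
At (u, v) = (0, 9/2): H = 0.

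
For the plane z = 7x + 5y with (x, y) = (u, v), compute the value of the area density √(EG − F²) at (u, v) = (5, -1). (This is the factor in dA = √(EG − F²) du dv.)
√(EG − F²)|_{(5, -1)} = 5*sqrt(3)

E = 50, F = 35, G = 26, so EG − F² = 75. Taking the positive square root: √(EG − F²) = 5*sqrt(3). At (u, v) = (5, -1): 5*sqrt(3).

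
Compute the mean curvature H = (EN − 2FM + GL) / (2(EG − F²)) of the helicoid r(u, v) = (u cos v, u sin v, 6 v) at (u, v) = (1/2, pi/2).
H = 0

With E = 1, F = 0, G = u^2 + 36, L = 0, M = -6/sqrt(u^2 + 36), N = 0, assemble
  H = (EN − 2FM + GL) / (2(EG − F²)) = 0.
At (u, v) = (1/2, pi/2): H = 0.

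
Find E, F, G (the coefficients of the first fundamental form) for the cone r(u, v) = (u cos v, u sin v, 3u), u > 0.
E = 10;  F = 0;  G = u^2

Compute partials: r_u = (cos(v), sin(v), 3), r_v = (-u*sin(v), u*cos(v), 0). Then
  E = r_u · r_u = 10,
  F = r_u · r_v = 0,
  G = r_v · r_v = u^2.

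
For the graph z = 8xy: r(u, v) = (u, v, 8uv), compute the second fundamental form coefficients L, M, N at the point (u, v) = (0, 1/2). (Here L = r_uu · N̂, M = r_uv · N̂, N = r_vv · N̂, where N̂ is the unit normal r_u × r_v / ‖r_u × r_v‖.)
L = 0;  M = 8*sqrt(17)/17;  N = 0

Compute the unit normal N̂(u, v) = (-8*v/sqrt(64*u^2 + 64*v^2 + 1), -8*u/sqrt(64*u^2 + 64*v^2 + 1), 1/sqrt(64*u^2 + 64*v^2 + 1)), and the second partials r_uu, r_uv, r_vv. Take dot products:
  L(u, v) = r_uu · N̂ = 0,
  M(u, v) = r_uv · N̂ = 8/sqrt(64*u^2 + 64*v^2 + 1),
  N(u, v) = r_vv · N̂ = 0.
Evaluating at (u, v) = (0, 1/2):
  L = 0, M = 8*sqrt(17)/17, N = 0.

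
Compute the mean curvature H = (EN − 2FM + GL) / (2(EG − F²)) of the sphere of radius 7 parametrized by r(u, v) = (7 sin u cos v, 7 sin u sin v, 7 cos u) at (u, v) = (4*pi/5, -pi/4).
H = -1/7

With E = 49, F = 0, G = 49*sin(u)^2, L = -7*sin(u)/Abs(sin(u)), M = 0, N = -7*sin(u)^3/Abs(sin(u)), assemble
  H = (EN − 2FM + GL) / (2(EG − F²)) = -sin(u)/(7*Abs(sin(u))).
At (u, v) = (4*pi/5, -pi/4): H = -1/7.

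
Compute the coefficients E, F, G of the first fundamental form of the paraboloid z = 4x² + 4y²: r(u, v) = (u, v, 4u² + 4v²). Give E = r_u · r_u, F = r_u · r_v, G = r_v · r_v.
E = 64*u^2 + 1;  F = 64*u*v;  G = 64*v^2 + 1

Compute partials: r_u = (1, 0, 8*u), r_v = (0, 1, 8*v). Then
  E = r_u · r_u = 64*u^2 + 1,
  F = r_u · r_v = 64*u*v,
  G = r_v · r_v = 64*v^2 + 1.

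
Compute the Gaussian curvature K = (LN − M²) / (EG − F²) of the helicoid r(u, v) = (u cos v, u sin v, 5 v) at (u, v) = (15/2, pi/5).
K = -16/4225

Coefficients of the first fundamental form: E = 1, F = 0, G = u^2 + 25.
Coefficients of the second fundamental form: L = 0, M = -5/sqrt(u^2 + 25), N = 0.
Assemble K = (LN − M²)/(EG − F²) = -25/(u^2 + 25)^2. At (u, v) = (15/2, pi/5): K = -16/4225.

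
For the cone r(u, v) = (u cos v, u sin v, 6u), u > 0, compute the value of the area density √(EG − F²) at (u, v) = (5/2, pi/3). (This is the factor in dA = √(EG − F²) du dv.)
√(EG − F²)|_{(5/2, pi/3)} = 5*sqrt(37)/2

E = 37, F = 0, G = u^2, so EG − F² = 37*u^2. Taking the positive square root: √(EG − F²) = sqrt(37)*Abs(u). At (u, v) = (5/2, pi/3): 5*sqrt(37)/2.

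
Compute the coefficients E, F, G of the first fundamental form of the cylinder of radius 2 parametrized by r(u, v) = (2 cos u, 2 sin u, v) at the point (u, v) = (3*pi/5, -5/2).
E = 4;  F = 0;  G = 1

Partials: r_u = (-2*sin(u), 2*cos(u), 0), r_v = (0, 0, 1). As functions of (u, v):
  E = r_u · r_u = 4,
  F = r_u · r_v = 0,
  G = r_v · r_v = 1.
Evaluating at (u, v) = (3*pi/5, -5/2): E = 4, F = 0, G = 1.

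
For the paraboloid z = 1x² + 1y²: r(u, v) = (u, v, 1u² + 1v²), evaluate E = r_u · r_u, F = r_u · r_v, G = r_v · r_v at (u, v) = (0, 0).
E = 1;  F = 0;  G = 1

Partials: r_u = (1, 0, 2*u), r_v = (0, 1, 2*v). As functions of (u, v):
  E = r_u · r_u = 4*u^2 + 1,
  F = r_u · r_v = 4*u*v,
  G = r_v · r_v = 4*v^2 + 1.
Evaluating at (u, v) = (0, 0): E = 1, F = 0, G = 1.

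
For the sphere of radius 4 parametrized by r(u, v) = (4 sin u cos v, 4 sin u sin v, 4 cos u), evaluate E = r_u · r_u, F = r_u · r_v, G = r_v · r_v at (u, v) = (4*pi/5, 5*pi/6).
E = 16;  F = 0;  G = 10 - 2*sqrt(5)

Partials: r_u = (4*cos(u)*cos(v), 4*sin(v)*cos(u), -4*sin(u)), r_v = (-4*sin(u)*sin(v), 4*sin(u)*cos(v), 0). As functions of (u, v):
  E = r_u · r_u = 16,
  F = r_u · r_v = 0,
  G = r_v · r_v = 16*sin(u)^2.
Evaluating at (u, v) = (4*pi/5, 5*pi/6): E = 16, F = 0, G = 10 - 2*sqrt(5).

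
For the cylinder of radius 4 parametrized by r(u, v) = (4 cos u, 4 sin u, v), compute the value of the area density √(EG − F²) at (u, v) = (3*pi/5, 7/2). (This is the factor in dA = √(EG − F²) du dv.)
√(EG − F²)|_{(3*pi/5, 7/2)} = 4

E = 16, F = 0, G = 1, so EG − F² = 16. Taking the positive square root: √(EG − F²) = 4. At (u, v) = (3*pi/5, 7/2): 4.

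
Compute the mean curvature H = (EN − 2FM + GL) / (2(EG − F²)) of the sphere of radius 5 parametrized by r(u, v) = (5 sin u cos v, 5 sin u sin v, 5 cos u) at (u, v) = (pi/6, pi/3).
H = -1/5

With E = 25, F = 0, G = 25*sin(u)^2, L = -5*sin(u)/Abs(sin(u)), M = 0, N = -5*sin(u)^3/Abs(sin(u)), assemble
  H = (EN − 2FM + GL) / (2(EG − F²)) = -sin(u)/(5*Abs(sin(u))).
At (u, v) = (pi/6, pi/3): H = -1/5.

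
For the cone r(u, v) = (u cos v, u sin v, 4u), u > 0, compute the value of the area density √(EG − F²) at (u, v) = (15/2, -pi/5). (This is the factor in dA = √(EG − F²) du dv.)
√(EG − F²)|_{(15/2, -pi/5)} = 15*sqrt(17)/2

E = 17, F = 0, G = u^2, so EG − F² = 17*u^2. Taking the positive square root: √(EG − F²) = sqrt(17)*Abs(u). At (u, v) = (15/2, -pi/5): 15*sqrt(17)/2.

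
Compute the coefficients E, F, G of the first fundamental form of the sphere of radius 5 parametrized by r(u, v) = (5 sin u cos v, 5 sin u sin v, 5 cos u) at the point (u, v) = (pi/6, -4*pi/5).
E = 25;  F = 0;  G = 25/4

Partials: r_u = (5*cos(u)*cos(v), 5*sin(v)*cos(u), -5*sin(u)), r_v = (-5*sin(u)*sin(v), 5*sin(u)*cos(v), 0). As functions of (u, v):
  E = r_u · r_u = 25,
  F = r_u · r_v = 0,
  G = r_v · r_v = 25*sin(u)^2.
Evaluating at (u, v) = (pi/6, -4*pi/5): E = 25, F = 0, G = 25/4.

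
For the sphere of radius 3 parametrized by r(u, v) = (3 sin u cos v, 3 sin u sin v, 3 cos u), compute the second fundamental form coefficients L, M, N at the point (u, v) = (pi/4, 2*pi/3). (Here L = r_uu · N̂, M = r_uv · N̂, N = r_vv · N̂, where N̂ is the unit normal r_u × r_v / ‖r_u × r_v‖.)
L = -3;  M = 0;  N = -3/2

Compute the unit normal N̂(u, v) = (sin(u)^2*cos(v)/Abs(sin(u)), sin(u)^2*sin(v)/Abs(sin(u)), sin(2*u)/(2*Abs(sin(u)))), and the second partials r_uu, r_uv, r_vv. Take dot products:
  L(u, v) = r_uu · N̂ = -3*sin(u)/Abs(sin(u)),
  M(u, v) = r_uv · N̂ = 0,
  N(u, v) = r_vv · N̂ = -3*sin(u)^3/Abs(sin(u)).
Evaluating at (u, v) = (pi/4, 2*pi/3):
  L = -3, M = 0, N = -3/2.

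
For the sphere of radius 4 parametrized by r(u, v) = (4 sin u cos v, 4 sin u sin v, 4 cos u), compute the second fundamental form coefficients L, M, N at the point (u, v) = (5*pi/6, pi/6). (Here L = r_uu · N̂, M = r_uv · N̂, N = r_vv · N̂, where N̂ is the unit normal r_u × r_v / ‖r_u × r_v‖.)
L = -4;  M = 0;  N = -1

Compute the unit normal N̂(u, v) = (sin(u)^2*cos(v)/Abs(sin(u)), sin(u)^2*sin(v)/Abs(sin(u)), sin(2*u)/(2*Abs(sin(u)))), and the second partials r_uu, r_uv, r_vv. Take dot products:
  L(u, v) = r_uu · N̂ = -4*sin(u)/Abs(sin(u)),
  M(u, v) = r_uv · N̂ = 0,
  N(u, v) = r_vv · N̂ = -4*sin(u)^3/Abs(sin(u)).
Evaluating at (u, v) = (5*pi/6, pi/6):
  L = -4, M = 0, N = -1.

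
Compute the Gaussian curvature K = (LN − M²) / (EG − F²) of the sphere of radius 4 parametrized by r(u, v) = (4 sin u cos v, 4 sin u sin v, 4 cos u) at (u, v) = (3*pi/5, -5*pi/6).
K = 1/16

Coefficients of the first fundamental form: E = 16, F = 0, G = 16*sin(u)^2.
Coefficients of the second fundamental form: L = -4*sin(u)/Abs(sin(u)), M = 0, N = -4*sin(u)^3/Abs(sin(u)).
Assemble K = (LN − M²)/(EG − F²) = 1/16. At (u, v) = (3*pi/5, -5*pi/6): K = 1/16.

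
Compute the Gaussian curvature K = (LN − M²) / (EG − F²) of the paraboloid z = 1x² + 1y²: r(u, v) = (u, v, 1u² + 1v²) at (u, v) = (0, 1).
K = 4/25

Coefficients of the first fundamental form: E = 4*u^2 + 1, F = 4*u*v, G = 4*v^2 + 1.
Coefficients of the second fundamental form: L = 2/sqrt(4*u^2 + 4*v^2 + 1), M = 0, N = 2/sqrt(4*u^2 + 4*v^2 + 1).
Assemble K = (LN − M²)/(EG − F²) = 4/(16*u^4 + 32*u^2*v^2 + 8*u^2 + 16*v^4 + 8*v^2 + 1). At (u, v) = (0, 1): K = 4/25.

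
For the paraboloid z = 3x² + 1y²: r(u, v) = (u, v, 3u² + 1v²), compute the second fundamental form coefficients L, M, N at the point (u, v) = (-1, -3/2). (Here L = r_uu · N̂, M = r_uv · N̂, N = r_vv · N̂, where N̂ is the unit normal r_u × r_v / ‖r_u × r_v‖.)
L = 3*sqrt(46)/23;  M = 0;  N = sqrt(46)/23

Compute the unit normal N̂(u, v) = (-6*u/sqrt(36*u^2 + 4*v^2 + 1), -2*v/sqrt(36*u^2 + 4*v^2 + 1), 1/sqrt(36*u^2 + 4*v^2 + 1)), and the second partials r_uu, r_uv, r_vv. Take dot products:
  L(u, v) = r_uu · N̂ = 6/sqrt(36*u^2 + 4*v^2 + 1),
  M(u, v) = r_uv · N̂ = 0,
  N(u, v) = r_vv · N̂ = 2/sqrt(36*u^2 + 4*v^2 + 1).
Evaluating at (u, v) = (-1, -3/2):
  L = 3*sqrt(46)/23, M = 0, N = sqrt(46)/23.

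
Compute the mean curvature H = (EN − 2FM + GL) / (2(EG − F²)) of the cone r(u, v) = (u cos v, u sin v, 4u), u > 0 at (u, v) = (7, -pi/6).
H = 2*sqrt(17)/119

With E = 17, F = 0, G = u^2, L = 0, M = 0, N = 4*sqrt(17)*u^2/(17*Abs(u)), assemble
  H = (EN − 2FM + GL) / (2(EG − F²)) = 2*sqrt(17)/(17*Abs(u)).
At (u, v) = (7, -pi/6): H = 2*sqrt(17)/119.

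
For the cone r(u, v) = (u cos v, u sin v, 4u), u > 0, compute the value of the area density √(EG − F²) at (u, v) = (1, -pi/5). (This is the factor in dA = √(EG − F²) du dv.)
√(EG − F²)|_{(1, -pi/5)} = sqrt(17)

E = 17, F = 0, G = u^2, so EG − F² = 17*u^2. Taking the positive square root: √(EG − F²) = sqrt(17)*Abs(u). At (u, v) = (1, -pi/5): sqrt(17).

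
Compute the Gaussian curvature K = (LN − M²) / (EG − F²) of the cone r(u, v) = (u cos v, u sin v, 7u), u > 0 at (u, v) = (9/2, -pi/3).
K = 0

Coefficients of the first fundamental form: E = 50, F = 0, G = u^2.
Coefficients of the second fundamental form: L = 0, M = 0, N = 7*sqrt(2)*u^2/(10*Abs(u)).
Assemble K = (LN − M²)/(EG − F²) = 0. At (u, v) = (9/2, -pi/3): K = 0.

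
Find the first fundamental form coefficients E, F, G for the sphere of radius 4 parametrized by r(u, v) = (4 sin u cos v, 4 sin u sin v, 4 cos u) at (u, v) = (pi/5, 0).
E = 16;  F = 0;  G = 10 - 2*sqrt(5)

Partials: r_u = (4*cos(u)*cos(v), 4*sin(v)*cos(u), -4*sin(u)), r_v = (-4*sin(u)*sin(v), 4*sin(u)*cos(v), 0). As functions of (u, v):
  E = r_u · r_u = 16,
  F = r_u · r_v = 0,
  G = r_v · r_v = 16*sin(u)^2.
Evaluating at (u, v) = (pi/5, 0): E = 16, F = 0, G = 10 - 2*sqrt(5).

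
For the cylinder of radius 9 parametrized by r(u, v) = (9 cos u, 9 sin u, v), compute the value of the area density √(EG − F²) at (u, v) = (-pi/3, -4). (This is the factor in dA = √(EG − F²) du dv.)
√(EG − F²)|_{(-pi/3, -4)} = 9

E = 81, F = 0, G = 1, so EG − F² = 81. Taking the positive square root: √(EG − F²) = 9. At (u, v) = (-pi/3, -4): 9.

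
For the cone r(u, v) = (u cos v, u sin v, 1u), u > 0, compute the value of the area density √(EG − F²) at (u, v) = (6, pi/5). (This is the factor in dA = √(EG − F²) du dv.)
√(EG − F²)|_{(6, pi/5)} = 6*sqrt(2)

E = 2, F = 0, G = u^2, so EG − F² = 2*u^2. Taking the positive square root: √(EG − F²) = sqrt(2)*Abs(u). At (u, v) = (6, pi/5): 6*sqrt(2).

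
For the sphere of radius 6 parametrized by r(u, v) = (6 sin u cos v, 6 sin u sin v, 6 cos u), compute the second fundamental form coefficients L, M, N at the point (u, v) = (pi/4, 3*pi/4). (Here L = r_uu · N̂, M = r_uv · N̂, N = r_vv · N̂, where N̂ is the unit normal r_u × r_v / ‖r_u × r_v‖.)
L = -6;  M = 0;  N = -3

Compute the unit normal N̂(u, v) = (sin(u)^2*cos(v)/Abs(sin(u)), sin(u)^2*sin(v)/Abs(sin(u)), sin(2*u)/(2*Abs(sin(u)))), and the second partials r_uu, r_uv, r_vv. Take dot products:
  L(u, v) = r_uu · N̂ = -6*sin(u)/Abs(sin(u)),
  M(u, v) = r_uv · N̂ = 0,
  N(u, v) = r_vv · N̂ = -6*sin(u)^3/Abs(sin(u)).
Evaluating at (u, v) = (pi/4, 3*pi/4):
  L = -6, M = 0, N = -3.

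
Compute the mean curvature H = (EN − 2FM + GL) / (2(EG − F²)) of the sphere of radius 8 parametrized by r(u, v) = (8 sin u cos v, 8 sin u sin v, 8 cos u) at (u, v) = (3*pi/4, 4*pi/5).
H = -1/8

With E = 64, F = 0, G = 64*sin(u)^2, L = -8*sin(u)/Abs(sin(u)), M = 0, N = -8*sin(u)^3/Abs(sin(u)), assemble
  H = (EN − 2FM + GL) / (2(EG − F²)) = -sin(u)/(8*Abs(sin(u))).
At (u, v) = (3*pi/4, 4*pi/5): H = -1/8.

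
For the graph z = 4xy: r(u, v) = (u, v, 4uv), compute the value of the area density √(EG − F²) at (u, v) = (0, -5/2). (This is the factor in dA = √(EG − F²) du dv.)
√(EG − F²)|_{(0, -5/2)} = sqrt(101)

E = 16*v^2 + 1, F = 16*u*v, G = 16*u^2 + 1, so EG − F² = 16*u^2 + 16*v^2 + 1. Taking the positive square root: √(EG − F²) = sqrt(16*u^2 + 16*v^2 + 1). At (u, v) = (0, -5/2): sqrt(101).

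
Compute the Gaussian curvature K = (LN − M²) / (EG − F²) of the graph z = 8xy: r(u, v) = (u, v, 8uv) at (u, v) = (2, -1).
K = -64/103041

Coefficients of the first fundamental form: E = 64*v^2 + 1, F = 64*u*v, G = 64*u^2 + 1.
Coefficients of the second fundamental form: L = 0, M = 8/sqrt(64*u^2 + 64*v^2 + 1), N = 0.
Assemble K = (LN − M²)/(EG − F²) = -64/(4096*u^4 + 8192*u^2*v^2 + 128*u^2 + 4096*v^4 + 128*v^2 + 1). At (u, v) = (2, -1): K = -64/103041.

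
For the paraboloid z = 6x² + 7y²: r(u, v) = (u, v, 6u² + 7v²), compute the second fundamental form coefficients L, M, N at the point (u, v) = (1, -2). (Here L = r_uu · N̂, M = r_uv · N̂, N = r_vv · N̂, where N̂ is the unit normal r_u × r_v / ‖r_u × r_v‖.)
L = 12*sqrt(929)/929;  M = 0;  N = 14*sqrt(929)/929

Compute the unit normal N̂(u, v) = (-12*u/sqrt(144*u^2 + 196*v^2 + 1), -14*v/sqrt(144*u^2 + 196*v^2 + 1), 1/sqrt(144*u^2 + 196*v^2 + 1)), and the second partials r_uu, r_uv, r_vv. Take dot products:
  L(u, v) = r_uu · N̂ = 12/sqrt(144*u^2 + 196*v^2 + 1),
  M(u, v) = r_uv · N̂ = 0,
  N(u, v) = r_vv · N̂ = 14/sqrt(144*u^2 + 196*v^2 + 1).
Evaluating at (u, v) = (1, -2):
  L = 12*sqrt(929)/929, M = 0, N = 14*sqrt(929)/929.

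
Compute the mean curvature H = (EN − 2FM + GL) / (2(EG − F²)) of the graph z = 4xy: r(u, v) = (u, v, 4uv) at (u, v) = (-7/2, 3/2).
H = 336*sqrt(233)/54289

With E = 16*v^2 + 1, F = 16*u*v, G = 16*u^2 + 1, L = 0, M = 4/sqrt(16*u^2 + 16*v^2 + 1), N = 0, assemble
  H = (EN − 2FM + GL) / (2(EG − F²)) = -64*u*v/(16*u^2 + 16*v^2 + 1)^(3/2).
At (u, v) = (-7/2, 3/2): H = 336*sqrt(233)/54289.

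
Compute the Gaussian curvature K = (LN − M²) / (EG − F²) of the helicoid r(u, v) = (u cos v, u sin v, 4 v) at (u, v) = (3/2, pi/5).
K = -256/5329

Coefficients of the first fundamental form: E = 1, F = 0, G = u^2 + 16.
Coefficients of the second fundamental form: L = 0, M = -4/sqrt(u^2 + 16), N = 0.
Assemble K = (LN − M²)/(EG − F²) = -16/(u^2 + 16)^2. At (u, v) = (3/2, pi/5): K = -256/5329.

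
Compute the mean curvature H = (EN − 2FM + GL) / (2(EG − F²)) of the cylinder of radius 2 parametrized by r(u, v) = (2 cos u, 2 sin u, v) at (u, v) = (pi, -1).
H = -1/4

With E = 4, F = 0, G = 1, L = -2, M = 0, N = 0, assemble
  H = (EN − 2FM + GL) / (2(EG − F²)) = -1/4.
At (u, v) = (pi, -1): H = -1/4.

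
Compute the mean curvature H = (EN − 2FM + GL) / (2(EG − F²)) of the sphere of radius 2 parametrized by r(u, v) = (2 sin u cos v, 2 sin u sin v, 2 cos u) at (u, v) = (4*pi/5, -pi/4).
H = -1/2

With E = 4, F = 0, G = 4*sin(u)^2, L = -2*sin(u)/Abs(sin(u)), M = 0, N = -2*sin(u)^3/Abs(sin(u)), assemble
  H = (EN − 2FM + GL) / (2(EG − F²)) = -sin(u)/(2*Abs(sin(u))).
At (u, v) = (4*pi/5, -pi/4): H = -1/2.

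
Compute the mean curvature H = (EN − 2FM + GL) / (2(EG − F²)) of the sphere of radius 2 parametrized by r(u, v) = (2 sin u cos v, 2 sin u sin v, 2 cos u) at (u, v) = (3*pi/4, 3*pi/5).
H = -1/2

With E = 4, F = 0, G = 4*sin(u)^2, L = -2*sin(u)/Abs(sin(u)), M = 0, N = -2*sin(u)^3/Abs(sin(u)), assemble
  H = (EN − 2FM + GL) / (2(EG − F²)) = -sin(u)/(2*Abs(sin(u))).
At (u, v) = (3*pi/4, 3*pi/5): H = -1/2.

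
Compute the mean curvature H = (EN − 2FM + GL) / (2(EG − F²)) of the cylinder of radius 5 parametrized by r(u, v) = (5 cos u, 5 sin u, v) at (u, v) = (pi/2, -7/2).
H = -1/10

With E = 25, F = 0, G = 1, L = -5, M = 0, N = 0, assemble
  H = (EN − 2FM + GL) / (2(EG − F²)) = -1/10.
At (u, v) = (pi/2, -7/2): H = -1/10.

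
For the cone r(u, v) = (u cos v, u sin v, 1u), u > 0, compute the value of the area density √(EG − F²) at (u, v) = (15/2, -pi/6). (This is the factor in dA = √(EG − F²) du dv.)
√(EG − F²)|_{(15/2, -pi/6)} = 15*sqrt(2)/2

E = 2, F = 0, G = u^2, so EG − F² = 2*u^2. Taking the positive square root: √(EG − F²) = sqrt(2)*Abs(u). At (u, v) = (15/2, -pi/6): 15*sqrt(2)/2.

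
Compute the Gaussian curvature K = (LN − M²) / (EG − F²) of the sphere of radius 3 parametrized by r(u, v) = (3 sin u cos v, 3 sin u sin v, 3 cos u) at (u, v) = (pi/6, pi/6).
K = 1/9

Coefficients of the first fundamental form: E = 9, F = 0, G = 9*sin(u)^2.
Coefficients of the second fundamental form: L = -3*sin(u)/Abs(sin(u)), M = 0, N = -3*sin(u)^3/Abs(sin(u)).
Assemble K = (LN − M²)/(EG − F²) = 1/9. At (u, v) = (pi/6, pi/6): K = 1/9.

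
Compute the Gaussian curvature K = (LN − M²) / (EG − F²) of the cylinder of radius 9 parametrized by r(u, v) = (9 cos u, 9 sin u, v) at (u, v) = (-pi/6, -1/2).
K = 0

Coefficients of the first fundamental form: E = 81, F = 0, G = 1.
Coefficients of the second fundamental form: L = -9, M = 0, N = 0.
Assemble K = (LN − M²)/(EG − F²) = 0. At (u, v) = (-pi/6, -1/2): K = 0.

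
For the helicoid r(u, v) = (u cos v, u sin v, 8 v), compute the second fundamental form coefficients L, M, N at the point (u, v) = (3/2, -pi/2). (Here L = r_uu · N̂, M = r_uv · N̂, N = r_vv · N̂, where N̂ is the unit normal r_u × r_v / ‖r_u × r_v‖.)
L = 0;  M = -16*sqrt(265)/265;  N = 0

Compute the unit normal N̂(u, v) = (8*sin(v)/sqrt(u^2 + 64), -8*cos(v)/sqrt(u^2 + 64), u/sqrt(u^2 + 64)), and the second partials r_uu, r_uv, r_vv. Take dot products:
  L(u, v) = r_uu · N̂ = 0,
  M(u, v) = r_uv · N̂ = -8/sqrt(u^2 + 64),
  N(u, v) = r_vv · N̂ = 0.
Evaluating at (u, v) = (3/2, -pi/2):
  L = 0, M = -16*sqrt(265)/265, N = 0.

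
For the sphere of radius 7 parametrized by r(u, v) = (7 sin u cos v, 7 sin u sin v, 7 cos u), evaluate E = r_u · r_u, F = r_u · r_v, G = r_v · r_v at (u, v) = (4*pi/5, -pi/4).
E = 49;  F = 0;  G = 245/8 - 49*sqrt(5)/8

Partials: r_u = (7*cos(u)*cos(v), 7*sin(v)*cos(u), -7*sin(u)), r_v = (-7*sin(u)*sin(v), 7*sin(u)*cos(v), 0). As functions of (u, v):
  E = r_u · r_u = 49,
  F = r_u · r_v = 0,
  G = r_v · r_v = 49*sin(u)^2.
Evaluating at (u, v) = (4*pi/5, -pi/4): E = 49, F = 0, G = 245/8 - 49*sqrt(5)/8.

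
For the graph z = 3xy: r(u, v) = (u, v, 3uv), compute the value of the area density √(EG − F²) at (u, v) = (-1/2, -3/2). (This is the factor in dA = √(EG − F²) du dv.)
√(EG − F²)|_{(-1/2, -3/2)} = sqrt(94)/2

E = 9*v^2 + 1, F = 9*u*v, G = 9*u^2 + 1, so EG − F² = 9*u^2 + 9*v^2 + 1. Taking the positive square root: √(EG − F²) = sqrt(9*u^2 + 9*v^2 + 1). At (u, v) = (-1/2, -3/2): sqrt(94)/2.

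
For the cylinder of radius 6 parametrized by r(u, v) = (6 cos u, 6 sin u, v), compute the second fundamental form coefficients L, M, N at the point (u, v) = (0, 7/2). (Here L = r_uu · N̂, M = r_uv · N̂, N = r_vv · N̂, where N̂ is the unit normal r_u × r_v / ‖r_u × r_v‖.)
L = -6;  M = 0;  N = 0

Compute the unit normal N̂(u, v) = (cos(u), sin(u), 0), and the second partials r_uu, r_uv, r_vv. Take dot products:
  L(u, v) = r_uu · N̂ = -6,
  M(u, v) = r_uv · N̂ = 0,
  N(u, v) = r_vv · N̂ = 0.
Evaluating at (u, v) = (0, 7/2):
  L = -6, M = 0, N = 0.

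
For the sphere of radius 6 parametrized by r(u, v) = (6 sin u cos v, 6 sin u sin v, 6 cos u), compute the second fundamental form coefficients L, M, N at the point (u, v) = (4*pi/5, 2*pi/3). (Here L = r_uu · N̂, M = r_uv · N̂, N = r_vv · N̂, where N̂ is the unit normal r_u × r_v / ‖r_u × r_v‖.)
L = -6;  M = 0;  N = -15/4 + 3*sqrt(5)/4

Compute the unit normal N̂(u, v) = (sin(u)^2*cos(v)/Abs(sin(u)), sin(u)^2*sin(v)/Abs(sin(u)), sin(2*u)/(2*Abs(sin(u)))), and the second partials r_uu, r_uv, r_vv. Take dot products:
  L(u, v) = r_uu · N̂ = -6*sin(u)/Abs(sin(u)),
  M(u, v) = r_uv · N̂ = 0,
  N(u, v) = r_vv · N̂ = -6*sin(u)^3/Abs(sin(u)).
Evaluating at (u, v) = (4*pi/5, 2*pi/3):
  L = -6, M = 0, N = -15/4 + 3*sqrt(5)/4.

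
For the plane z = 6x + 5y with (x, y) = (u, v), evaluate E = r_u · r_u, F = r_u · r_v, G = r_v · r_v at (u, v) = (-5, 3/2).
E = 37;  F = 30;  G = 26

Partials: r_u = (1, 0, 6), r_v = (0, 1, 5). As functions of (u, v):
  E = r_u · r_u = 37,
  F = r_u · r_v = 30,
  G = r_v · r_v = 26.
Evaluating at (u, v) = (-5, 3/2): E = 37, F = 30, G = 26.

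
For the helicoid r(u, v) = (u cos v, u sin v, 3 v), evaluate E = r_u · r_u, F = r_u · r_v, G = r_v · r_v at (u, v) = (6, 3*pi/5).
E = 1;  F = 0;  G = 45

Partials: r_u = (cos(v), sin(v), 0), r_v = (-u*sin(v), u*cos(v), 3). As functions of (u, v):
  E = r_u · r_u = 1,
  F = r_u · r_v = 0,
  G = r_v · r_v = u^2 + 9.
Evaluating at (u, v) = (6, 3*pi/5): E = 1, F = 0, G = 45.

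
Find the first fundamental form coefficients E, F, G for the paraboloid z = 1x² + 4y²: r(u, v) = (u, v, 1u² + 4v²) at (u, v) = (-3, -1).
E = 37;  F = 48;  G = 65

Partials: r_u = (1, 0, 2*u), r_v = (0, 1, 8*v). As functions of (u, v):
  E = r_u · r_u = 4*u^2 + 1,
  F = r_u · r_v = 16*u*v,
  G = r_v · r_v = 64*v^2 + 1.
Evaluating at (u, v) = (-3, -1): E = 37, F = 48, G = 65.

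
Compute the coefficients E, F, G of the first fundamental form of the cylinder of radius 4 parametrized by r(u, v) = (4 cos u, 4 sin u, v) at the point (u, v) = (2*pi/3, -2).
E = 16;  F = 0;  G = 1

Partials: r_u = (-4*sin(u), 4*cos(u), 0), r_v = (0, 0, 1). As functions of (u, v):
  E = r_u · r_u = 16,
  F = r_u · r_v = 0,
  G = r_v · r_v = 1.
Evaluating at (u, v) = (2*pi/3, -2): E = 16, F = 0, G = 1.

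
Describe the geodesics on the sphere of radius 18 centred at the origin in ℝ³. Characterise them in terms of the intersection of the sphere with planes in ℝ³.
Geodesics on the sphere of radius 18 are great circles — circles of radius 18 obtained as the intersection of the sphere with planes through the origin (the centre of the sphere).

A curve α(t) of nonzero constant speed on the sphere of radius 18 is a geodesic iff its acceleration α̈ is everywhere normal to the surface, i.e. parallel to the radial vector α(t). Then d/dt(α × α̇) = α̇ × α̇ + α × α̈ = 0, so α × α̇ is a constant vector n ≠ 0 and α(t) · n = 0 for all t: α lies in the plane through the origin with normal n. The intersection of that plane with the sphere is a circle of radius 18 (a great circle). Conversely, a great circle traversed at constant speed has centripetal acceleration pointing at the origin, hence normal to the sphere, so every great circle is a geodesic.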